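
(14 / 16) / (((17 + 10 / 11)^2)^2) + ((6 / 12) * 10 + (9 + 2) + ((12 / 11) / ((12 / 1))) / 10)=10609245096949 / 662700931640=16.01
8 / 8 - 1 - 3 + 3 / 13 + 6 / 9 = -82 / 39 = -2.10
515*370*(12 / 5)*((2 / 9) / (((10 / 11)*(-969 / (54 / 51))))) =-670736 / 5491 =-122.15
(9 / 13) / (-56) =-9 / 728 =-0.01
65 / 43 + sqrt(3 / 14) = sqrt(42) / 14 + 65 / 43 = 1.97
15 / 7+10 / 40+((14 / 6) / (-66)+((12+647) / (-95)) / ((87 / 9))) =12523681 / 7636860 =1.64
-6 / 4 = -3 / 2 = -1.50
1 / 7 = 0.14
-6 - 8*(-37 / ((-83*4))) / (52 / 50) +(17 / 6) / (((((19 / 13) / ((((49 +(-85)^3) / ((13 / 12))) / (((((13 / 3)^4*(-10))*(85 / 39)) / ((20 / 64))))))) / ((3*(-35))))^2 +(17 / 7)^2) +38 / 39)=-6863386414605625721660585 / 1064917550717904605420218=-6.44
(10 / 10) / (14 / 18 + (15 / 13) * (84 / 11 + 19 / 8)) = 10296 / 126943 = 0.08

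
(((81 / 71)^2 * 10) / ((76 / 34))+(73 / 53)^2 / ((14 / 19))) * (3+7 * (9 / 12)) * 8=1043764914687 / 1883302477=554.22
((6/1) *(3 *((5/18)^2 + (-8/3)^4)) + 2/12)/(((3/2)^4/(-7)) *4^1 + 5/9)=-229768/589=-390.10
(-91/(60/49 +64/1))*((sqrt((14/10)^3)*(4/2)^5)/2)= -124852*sqrt(35)/19975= -36.98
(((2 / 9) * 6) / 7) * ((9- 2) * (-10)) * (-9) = 120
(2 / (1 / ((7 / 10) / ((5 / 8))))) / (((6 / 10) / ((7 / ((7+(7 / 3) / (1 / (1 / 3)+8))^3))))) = 11979 / 171955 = 0.07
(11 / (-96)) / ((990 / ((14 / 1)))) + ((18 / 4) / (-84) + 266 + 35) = 9100571 / 30240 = 300.94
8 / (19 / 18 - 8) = -144 / 125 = -1.15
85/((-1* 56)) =-85/56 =-1.52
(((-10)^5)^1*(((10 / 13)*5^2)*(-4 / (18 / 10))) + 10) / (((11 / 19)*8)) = 4750011115 / 5148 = 922690.58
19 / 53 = 0.36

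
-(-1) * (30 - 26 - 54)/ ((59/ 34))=-1700/ 59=-28.81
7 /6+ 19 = 121 /6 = 20.17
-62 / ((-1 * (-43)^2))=62 / 1849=0.03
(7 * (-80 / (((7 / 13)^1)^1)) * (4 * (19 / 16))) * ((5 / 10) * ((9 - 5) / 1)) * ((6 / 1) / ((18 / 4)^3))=-158080 / 243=-650.53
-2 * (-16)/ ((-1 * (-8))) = 4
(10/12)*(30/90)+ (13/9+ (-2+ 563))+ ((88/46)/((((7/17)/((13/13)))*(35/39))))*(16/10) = 289585343/507150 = 571.01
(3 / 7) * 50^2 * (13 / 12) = 8125 / 7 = 1160.71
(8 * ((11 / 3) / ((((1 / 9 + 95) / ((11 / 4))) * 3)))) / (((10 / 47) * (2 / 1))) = 5687 / 8560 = 0.66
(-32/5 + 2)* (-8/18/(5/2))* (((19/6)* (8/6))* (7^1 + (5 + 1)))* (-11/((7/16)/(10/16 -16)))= 16597.56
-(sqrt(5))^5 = -25 * sqrt(5) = -55.90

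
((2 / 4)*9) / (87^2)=1 / 1682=0.00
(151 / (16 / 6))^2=205209 / 64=3206.39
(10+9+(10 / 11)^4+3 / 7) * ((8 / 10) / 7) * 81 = 667821024 / 3587045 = 186.18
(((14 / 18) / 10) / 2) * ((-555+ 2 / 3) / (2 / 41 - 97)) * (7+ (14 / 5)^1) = 23386769 / 10732500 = 2.18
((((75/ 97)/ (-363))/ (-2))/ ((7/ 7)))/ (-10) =-5/ 46948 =-0.00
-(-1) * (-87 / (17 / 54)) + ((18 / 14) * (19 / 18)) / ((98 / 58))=-3213461 / 11662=-275.55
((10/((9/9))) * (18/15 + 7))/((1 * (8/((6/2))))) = 123/4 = 30.75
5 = 5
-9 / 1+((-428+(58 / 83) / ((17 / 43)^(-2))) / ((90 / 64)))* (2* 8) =-3742635167 / 767335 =-4877.45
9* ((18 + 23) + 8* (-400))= -28431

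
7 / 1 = 7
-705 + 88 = -617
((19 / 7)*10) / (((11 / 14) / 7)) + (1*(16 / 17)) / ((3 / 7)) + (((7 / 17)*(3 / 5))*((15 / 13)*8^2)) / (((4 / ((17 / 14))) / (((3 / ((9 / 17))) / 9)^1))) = 601676 / 2431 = 247.50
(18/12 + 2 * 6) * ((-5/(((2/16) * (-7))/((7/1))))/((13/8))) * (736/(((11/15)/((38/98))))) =906163200/7007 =129322.56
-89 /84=-1.06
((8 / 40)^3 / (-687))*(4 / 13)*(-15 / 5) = 0.00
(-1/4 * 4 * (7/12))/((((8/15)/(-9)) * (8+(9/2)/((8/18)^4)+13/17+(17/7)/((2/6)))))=599760/8004751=0.07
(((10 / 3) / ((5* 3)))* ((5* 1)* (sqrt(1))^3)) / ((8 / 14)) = 35 / 18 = 1.94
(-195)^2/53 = 38025/53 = 717.45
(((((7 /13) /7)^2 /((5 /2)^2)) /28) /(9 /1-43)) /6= -1 /6033300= -0.00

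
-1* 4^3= -64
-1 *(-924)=924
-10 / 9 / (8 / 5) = -25 / 36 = -0.69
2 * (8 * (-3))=-48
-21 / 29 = -0.72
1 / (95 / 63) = 63 / 95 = 0.66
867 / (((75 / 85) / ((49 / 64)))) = 240737 / 320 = 752.30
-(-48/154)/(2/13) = 156/77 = 2.03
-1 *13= -13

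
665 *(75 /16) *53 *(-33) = -87231375 /16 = -5451960.94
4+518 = 522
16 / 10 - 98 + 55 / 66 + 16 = -2387 / 30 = -79.57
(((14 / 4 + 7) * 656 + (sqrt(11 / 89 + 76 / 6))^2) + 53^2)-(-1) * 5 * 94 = 2718004 / 267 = 10179.79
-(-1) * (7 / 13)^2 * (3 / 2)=147 / 338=0.43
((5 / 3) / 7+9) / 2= 97 / 21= 4.62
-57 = -57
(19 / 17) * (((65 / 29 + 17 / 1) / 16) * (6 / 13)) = 15903 / 25636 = 0.62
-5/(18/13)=-65/18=-3.61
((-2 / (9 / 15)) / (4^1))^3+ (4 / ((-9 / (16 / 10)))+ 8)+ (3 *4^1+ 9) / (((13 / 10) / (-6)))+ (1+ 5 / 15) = -88.88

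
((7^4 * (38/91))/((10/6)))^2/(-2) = -764483202/4225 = -180942.77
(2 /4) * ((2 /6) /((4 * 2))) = 1 /48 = 0.02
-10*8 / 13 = -6.15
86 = 86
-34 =-34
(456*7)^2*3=30566592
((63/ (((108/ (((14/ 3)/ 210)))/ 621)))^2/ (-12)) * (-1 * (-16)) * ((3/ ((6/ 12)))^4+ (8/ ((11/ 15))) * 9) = -33127038/ 275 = -120461.96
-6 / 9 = -2 / 3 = -0.67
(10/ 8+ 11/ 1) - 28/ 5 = 133/ 20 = 6.65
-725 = -725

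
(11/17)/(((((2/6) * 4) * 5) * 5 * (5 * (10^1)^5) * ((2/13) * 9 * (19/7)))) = 1001/96900000000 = 0.00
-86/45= -1.91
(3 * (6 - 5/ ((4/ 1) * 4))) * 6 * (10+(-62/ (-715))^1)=113589/ 110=1032.63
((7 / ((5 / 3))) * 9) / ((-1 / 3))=-567 / 5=-113.40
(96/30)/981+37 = 181501/4905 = 37.00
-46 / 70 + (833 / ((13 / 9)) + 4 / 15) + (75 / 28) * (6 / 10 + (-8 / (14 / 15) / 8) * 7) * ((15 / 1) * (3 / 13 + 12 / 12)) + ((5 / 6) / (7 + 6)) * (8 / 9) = 2888818 / 12285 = 235.15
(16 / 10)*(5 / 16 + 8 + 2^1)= 33 / 2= 16.50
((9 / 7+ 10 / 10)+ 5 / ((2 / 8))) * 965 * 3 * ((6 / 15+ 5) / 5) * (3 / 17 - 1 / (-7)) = 92672424 / 4165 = 22250.28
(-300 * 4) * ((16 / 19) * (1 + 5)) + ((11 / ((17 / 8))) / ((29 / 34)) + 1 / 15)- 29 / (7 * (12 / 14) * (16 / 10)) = -801380099 / 132240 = -6060.04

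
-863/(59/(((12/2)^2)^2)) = -1118448/59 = -18956.75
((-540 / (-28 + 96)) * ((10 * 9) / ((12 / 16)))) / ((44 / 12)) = -48600 / 187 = -259.89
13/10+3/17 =251/170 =1.48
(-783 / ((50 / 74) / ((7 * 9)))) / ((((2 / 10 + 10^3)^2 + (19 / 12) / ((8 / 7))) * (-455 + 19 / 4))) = 700866432 / 4324135121221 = 0.00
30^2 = 900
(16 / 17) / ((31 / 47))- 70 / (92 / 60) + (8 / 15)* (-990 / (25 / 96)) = -627790598 / 303025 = -2071.75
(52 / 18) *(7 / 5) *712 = 129584 / 45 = 2879.64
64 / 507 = 0.13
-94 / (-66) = 47 / 33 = 1.42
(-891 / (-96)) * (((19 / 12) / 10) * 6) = 5643 / 640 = 8.82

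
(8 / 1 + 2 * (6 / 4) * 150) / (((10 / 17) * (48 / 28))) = 27251 / 60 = 454.18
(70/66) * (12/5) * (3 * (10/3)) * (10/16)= 175/11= 15.91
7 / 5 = 1.40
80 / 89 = 0.90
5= 5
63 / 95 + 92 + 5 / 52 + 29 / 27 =12515497 / 133380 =93.83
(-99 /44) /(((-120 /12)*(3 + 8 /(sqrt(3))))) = -81 /1480 + 9*sqrt(3) /185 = 0.03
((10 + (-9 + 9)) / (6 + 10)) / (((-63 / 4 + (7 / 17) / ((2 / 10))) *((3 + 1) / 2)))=-85 / 3724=-0.02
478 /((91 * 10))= 239 /455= 0.53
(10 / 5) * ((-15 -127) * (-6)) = 1704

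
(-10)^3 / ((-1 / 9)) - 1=8999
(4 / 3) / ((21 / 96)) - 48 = -880 / 21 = -41.90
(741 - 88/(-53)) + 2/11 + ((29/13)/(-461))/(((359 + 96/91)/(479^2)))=6514328891296/8806019695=739.76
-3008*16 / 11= -48128 / 11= -4375.27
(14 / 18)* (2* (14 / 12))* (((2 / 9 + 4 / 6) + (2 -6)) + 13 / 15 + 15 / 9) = -1274 / 1215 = -1.05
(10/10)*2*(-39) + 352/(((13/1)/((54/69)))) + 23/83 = -1402961/24817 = -56.53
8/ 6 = 4/ 3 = 1.33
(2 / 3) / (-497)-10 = -14912 / 1491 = -10.00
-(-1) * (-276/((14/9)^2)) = -5589/49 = -114.06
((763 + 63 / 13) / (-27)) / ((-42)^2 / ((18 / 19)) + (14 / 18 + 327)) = -0.01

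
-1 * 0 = 0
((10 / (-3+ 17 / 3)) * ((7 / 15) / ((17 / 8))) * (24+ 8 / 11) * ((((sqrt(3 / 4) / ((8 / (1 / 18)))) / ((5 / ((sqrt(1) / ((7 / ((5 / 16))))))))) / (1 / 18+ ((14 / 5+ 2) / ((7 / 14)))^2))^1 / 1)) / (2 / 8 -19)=-sqrt(3) / 2738802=-0.00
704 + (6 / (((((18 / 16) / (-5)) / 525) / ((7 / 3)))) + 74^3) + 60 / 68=19036373 / 51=373262.22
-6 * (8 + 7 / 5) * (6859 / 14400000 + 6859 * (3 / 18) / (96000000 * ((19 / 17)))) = -4394453 / 160000000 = -0.03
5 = 5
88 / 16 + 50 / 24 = 91 / 12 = 7.58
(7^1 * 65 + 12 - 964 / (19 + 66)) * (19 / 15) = 735889 / 1275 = 577.17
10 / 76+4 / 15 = 227 / 570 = 0.40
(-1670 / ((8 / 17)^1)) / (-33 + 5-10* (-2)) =14195 / 32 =443.59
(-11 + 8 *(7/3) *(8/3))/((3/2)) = 25.85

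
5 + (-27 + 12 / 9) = -20.67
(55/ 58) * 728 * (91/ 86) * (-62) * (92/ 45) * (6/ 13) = -159871712/ 3741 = -42735.02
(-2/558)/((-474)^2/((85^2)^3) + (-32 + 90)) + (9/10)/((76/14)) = 192173897614674401/1159576369660387260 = 0.17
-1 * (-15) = 15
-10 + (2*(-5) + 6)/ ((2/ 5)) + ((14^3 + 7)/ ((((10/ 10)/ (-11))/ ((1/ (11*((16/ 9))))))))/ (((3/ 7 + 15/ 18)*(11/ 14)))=-3686213/ 2332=-1580.71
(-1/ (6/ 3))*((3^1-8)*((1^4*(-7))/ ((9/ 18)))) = -35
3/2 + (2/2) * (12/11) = 57/22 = 2.59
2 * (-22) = -44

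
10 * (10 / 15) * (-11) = -220 / 3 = -73.33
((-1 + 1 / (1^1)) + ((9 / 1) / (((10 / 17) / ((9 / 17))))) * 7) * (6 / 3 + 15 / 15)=1701 / 10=170.10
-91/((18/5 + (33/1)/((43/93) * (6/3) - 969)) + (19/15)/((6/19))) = -147470778/12279005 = -12.01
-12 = -12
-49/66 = -0.74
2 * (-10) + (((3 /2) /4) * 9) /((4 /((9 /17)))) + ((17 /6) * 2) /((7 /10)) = -130897 /11424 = -11.46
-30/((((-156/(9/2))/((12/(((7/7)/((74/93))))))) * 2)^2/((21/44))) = -3881115/14291992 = -0.27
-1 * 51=-51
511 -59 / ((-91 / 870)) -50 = 93281 / 91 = 1025.07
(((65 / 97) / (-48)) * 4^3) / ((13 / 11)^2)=-2420 / 3783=-0.64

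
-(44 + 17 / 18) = -809 / 18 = -44.94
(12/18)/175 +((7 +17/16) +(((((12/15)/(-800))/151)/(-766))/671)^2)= 1020353484295639544930021/126495701818016916000000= 8.07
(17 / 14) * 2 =17 / 7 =2.43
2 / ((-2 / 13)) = -13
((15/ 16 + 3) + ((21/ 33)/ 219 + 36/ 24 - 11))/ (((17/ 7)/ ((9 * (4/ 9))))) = -9.16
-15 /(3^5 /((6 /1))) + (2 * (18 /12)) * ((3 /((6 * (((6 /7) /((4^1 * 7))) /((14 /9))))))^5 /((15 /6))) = 12705243.45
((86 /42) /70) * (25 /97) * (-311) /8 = -66865 /228144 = -0.29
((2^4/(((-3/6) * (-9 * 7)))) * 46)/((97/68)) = 100096/6111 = 16.38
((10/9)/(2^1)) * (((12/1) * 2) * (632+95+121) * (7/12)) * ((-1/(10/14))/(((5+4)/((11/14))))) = -65296/81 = -806.12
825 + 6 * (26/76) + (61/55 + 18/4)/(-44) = 76044037/91960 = 826.93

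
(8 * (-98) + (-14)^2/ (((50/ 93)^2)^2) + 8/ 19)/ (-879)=-1.78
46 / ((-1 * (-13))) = 46 / 13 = 3.54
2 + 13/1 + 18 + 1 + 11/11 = 35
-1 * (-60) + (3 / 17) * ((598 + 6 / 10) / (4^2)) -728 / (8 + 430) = 19341761 / 297840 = 64.94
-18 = -18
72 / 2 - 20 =16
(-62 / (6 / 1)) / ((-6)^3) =31 / 648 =0.05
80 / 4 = 20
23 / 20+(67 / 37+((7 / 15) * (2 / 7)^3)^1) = 323261 / 108780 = 2.97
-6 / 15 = -2 / 5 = -0.40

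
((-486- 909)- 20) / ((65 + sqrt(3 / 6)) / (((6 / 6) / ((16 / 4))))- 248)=-95.42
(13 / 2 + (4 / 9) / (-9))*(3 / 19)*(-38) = -1045 / 27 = -38.70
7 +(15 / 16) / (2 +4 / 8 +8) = 397 / 56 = 7.09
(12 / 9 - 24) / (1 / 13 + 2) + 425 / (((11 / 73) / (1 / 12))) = 798779 / 3564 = 224.12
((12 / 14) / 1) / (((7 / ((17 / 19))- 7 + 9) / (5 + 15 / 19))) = 0.51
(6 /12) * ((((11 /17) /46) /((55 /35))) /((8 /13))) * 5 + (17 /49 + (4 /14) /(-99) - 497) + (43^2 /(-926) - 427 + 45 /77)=-25995353267749 /28102114656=-925.03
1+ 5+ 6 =12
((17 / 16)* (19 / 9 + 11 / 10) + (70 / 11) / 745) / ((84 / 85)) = 137233639 / 39650688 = 3.46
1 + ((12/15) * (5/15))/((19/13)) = 337/285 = 1.18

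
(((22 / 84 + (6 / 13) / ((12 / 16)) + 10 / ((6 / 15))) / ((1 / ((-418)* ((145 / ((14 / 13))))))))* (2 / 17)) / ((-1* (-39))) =-428179345 / 97461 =-4393.34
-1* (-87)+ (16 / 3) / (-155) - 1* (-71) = 73454 / 465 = 157.97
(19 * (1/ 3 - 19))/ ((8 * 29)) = -133/ 87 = -1.53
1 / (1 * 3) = 0.33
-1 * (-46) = 46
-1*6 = -6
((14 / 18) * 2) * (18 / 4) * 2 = 14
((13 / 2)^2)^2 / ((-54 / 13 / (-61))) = 22648873 / 864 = 26213.97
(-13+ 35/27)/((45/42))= -4424/405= -10.92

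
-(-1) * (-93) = -93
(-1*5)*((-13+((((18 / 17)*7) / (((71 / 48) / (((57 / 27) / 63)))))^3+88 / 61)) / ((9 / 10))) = 1672887630228650 / 26065011381489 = 64.18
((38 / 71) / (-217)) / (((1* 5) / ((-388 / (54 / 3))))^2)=-1430168 / 31199175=-0.05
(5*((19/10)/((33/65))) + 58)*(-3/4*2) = -5063/44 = -115.07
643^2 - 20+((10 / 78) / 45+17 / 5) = 725573867 / 1755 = 413432.40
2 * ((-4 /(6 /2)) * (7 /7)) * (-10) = 80 /3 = 26.67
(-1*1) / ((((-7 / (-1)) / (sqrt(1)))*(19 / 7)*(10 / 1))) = -1 / 190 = -0.01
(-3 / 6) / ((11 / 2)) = -1 / 11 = -0.09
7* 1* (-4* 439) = -12292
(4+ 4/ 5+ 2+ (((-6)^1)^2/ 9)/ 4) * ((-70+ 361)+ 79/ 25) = 286806/ 125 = 2294.45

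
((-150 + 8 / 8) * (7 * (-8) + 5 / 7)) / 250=32.95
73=73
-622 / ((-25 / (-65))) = -8086 / 5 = -1617.20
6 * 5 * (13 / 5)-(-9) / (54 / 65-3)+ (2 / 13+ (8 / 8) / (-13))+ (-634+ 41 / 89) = -30431105 / 54379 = -559.61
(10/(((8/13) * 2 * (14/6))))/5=39/56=0.70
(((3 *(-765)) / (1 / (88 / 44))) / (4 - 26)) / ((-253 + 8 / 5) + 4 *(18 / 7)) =-26775 / 30943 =-0.87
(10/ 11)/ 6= 5/ 33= 0.15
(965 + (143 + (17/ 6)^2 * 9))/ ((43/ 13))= 61373/ 172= 356.82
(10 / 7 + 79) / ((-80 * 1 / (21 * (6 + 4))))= -1689 / 8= -211.12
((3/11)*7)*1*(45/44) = 945/484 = 1.95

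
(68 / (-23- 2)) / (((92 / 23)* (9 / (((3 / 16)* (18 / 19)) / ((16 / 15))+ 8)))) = -337637 / 547200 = -0.62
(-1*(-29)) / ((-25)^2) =29 / 625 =0.05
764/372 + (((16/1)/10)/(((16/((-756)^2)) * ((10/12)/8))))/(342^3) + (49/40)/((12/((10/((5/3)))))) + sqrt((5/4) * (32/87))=3.36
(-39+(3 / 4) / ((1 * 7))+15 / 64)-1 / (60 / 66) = -39.76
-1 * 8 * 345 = -2760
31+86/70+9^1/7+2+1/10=2493/70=35.61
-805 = -805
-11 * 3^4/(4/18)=-4009.50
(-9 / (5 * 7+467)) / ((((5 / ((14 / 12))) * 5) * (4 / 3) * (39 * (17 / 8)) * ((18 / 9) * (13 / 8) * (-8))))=0.00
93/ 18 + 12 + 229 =1477/ 6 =246.17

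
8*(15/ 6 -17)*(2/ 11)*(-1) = 232/ 11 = 21.09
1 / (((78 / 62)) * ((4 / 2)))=31 / 78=0.40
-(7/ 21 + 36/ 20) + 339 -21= 4738/ 15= 315.87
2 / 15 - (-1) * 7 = 107 / 15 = 7.13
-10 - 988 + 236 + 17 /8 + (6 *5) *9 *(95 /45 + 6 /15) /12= -703.38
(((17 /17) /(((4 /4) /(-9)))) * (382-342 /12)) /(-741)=2121 /494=4.29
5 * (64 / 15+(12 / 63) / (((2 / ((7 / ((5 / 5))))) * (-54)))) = 1723 / 81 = 21.27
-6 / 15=-2 / 5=-0.40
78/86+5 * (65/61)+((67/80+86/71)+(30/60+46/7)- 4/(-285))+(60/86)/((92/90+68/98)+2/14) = 383639250578327/24366740618640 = 15.74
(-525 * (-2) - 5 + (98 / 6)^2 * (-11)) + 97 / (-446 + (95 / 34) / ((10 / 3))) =-514847990 / 272439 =-1889.77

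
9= 9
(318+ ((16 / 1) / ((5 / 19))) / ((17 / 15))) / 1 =371.65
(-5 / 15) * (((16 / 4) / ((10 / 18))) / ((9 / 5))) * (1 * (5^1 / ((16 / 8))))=-10 / 3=-3.33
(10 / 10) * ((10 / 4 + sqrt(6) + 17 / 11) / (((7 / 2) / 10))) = 20 * sqrt(6) / 7 + 890 / 77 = 18.56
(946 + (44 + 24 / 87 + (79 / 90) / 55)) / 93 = 10.65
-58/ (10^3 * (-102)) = 29/ 51000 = 0.00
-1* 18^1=-18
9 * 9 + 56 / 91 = 1061 / 13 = 81.62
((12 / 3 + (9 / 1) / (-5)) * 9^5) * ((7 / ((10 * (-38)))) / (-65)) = 36.82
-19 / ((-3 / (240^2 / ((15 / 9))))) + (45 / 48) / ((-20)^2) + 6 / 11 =3081838113 / 14080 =218880.55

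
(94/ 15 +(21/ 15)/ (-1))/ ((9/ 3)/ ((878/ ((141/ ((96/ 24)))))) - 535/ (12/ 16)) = -256376/ 37572055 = -0.01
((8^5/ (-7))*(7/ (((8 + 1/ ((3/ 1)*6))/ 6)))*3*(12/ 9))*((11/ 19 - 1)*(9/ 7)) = 1019215872/ 19285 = 52850.19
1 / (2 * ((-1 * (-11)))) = 1 / 22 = 0.05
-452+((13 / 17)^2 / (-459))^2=-7953522057491 / 17596287801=-452.00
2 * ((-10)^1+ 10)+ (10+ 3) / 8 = 13 / 8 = 1.62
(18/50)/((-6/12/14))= -252/25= -10.08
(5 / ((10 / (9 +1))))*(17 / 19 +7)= 750 / 19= 39.47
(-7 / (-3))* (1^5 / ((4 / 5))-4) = -77 / 12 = -6.42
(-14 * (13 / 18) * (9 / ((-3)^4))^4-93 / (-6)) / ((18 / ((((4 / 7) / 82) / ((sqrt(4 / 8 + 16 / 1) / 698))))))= 638787613 * sqrt(66) / 5033277711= 1.03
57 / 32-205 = -6503 / 32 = -203.22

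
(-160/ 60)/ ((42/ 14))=-8/ 9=-0.89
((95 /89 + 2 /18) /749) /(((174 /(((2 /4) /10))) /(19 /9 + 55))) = 0.00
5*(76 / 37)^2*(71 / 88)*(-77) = -1794170 / 1369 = -1310.57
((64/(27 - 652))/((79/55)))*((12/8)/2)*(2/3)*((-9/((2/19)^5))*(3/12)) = 6205.92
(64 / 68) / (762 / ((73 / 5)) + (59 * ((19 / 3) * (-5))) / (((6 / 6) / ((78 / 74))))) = -43216 / 88028975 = -0.00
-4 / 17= -0.24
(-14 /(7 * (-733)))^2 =4 /537289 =0.00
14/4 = 7/2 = 3.50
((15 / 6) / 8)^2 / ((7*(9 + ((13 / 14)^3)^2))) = 420175 / 290370532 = 0.00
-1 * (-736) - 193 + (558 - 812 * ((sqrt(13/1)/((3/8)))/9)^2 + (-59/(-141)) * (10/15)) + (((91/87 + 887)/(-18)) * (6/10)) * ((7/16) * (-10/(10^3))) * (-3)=174.16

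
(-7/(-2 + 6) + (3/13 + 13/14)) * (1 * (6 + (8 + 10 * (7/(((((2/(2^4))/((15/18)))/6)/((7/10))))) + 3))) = -425055/364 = -1167.73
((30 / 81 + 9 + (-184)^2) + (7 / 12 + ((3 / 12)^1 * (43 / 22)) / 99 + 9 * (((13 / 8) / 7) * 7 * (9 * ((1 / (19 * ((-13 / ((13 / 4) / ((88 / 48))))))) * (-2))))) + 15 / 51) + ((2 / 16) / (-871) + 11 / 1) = 249110596434643 / 7352919288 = 33879.14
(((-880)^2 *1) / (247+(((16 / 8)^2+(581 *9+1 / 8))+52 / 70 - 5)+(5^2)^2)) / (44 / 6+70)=81312000 / 49539047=1.64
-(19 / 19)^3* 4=-4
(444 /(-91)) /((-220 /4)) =0.09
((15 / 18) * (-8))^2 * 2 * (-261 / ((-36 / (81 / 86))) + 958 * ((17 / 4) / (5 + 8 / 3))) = 141860500 / 2967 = 47812.77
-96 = -96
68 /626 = 34 /313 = 0.11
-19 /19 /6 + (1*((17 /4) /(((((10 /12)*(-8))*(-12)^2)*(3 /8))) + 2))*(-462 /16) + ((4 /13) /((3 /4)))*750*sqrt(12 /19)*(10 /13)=-73697 /1280 + 80000*sqrt(57) /3211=130.52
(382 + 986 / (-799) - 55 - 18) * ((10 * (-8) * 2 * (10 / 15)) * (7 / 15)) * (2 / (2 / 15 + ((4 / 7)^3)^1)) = -11113748800 / 116043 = -95772.68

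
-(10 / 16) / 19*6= -15 / 76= -0.20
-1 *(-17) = 17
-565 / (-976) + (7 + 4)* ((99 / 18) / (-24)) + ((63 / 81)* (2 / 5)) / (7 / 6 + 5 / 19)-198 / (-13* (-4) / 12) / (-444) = -930561929 / 573909960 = -1.62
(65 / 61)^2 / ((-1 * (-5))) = 845 / 3721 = 0.23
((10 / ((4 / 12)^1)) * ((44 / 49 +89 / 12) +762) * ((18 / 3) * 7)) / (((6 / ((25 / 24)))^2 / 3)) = 1415453125 / 16128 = 87763.71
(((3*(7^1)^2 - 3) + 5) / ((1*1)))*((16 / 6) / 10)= 596 / 15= 39.73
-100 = -100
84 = 84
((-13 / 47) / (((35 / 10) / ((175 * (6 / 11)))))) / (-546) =50 / 3619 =0.01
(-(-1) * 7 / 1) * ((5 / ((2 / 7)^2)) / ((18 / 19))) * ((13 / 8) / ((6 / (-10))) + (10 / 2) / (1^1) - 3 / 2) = 619115 / 1728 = 358.28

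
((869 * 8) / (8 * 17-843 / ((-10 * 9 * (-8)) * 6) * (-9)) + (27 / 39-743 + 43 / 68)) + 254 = -107831575 / 246636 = -437.21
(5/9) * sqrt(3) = 5 * sqrt(3)/9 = 0.96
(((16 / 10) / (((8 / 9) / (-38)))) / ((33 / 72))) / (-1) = 8208 / 55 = 149.24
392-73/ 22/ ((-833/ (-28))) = 512982/ 1309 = 391.89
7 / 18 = 0.39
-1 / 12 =-0.08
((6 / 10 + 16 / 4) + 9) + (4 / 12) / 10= 409 / 30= 13.63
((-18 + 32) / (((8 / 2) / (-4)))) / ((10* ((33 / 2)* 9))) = -14 / 1485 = -0.01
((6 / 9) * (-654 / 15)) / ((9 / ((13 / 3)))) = -5668 / 405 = -14.00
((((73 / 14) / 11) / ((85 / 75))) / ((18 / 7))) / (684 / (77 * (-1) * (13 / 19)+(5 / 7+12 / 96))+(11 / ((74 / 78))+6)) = 744976315 / 20158751844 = 0.04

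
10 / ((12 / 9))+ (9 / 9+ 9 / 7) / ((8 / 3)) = 117 / 14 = 8.36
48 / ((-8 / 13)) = -78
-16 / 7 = -2.29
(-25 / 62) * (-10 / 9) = 125 / 279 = 0.45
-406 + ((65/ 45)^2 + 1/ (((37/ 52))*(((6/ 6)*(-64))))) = -19369517/ 47952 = -403.94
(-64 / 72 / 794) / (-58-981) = 4 / 3712347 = 0.00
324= 324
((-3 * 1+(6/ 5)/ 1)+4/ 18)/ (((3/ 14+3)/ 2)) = -1988/ 2025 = -0.98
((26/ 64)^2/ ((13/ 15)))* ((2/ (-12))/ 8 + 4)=12415/ 16384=0.76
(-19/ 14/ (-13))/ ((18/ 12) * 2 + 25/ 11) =209/ 10556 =0.02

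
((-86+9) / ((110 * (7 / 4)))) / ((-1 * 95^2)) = 2 / 45125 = 0.00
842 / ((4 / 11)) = 4631 / 2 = 2315.50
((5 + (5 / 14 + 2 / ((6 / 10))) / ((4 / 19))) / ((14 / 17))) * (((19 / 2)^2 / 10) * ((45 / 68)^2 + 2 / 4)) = 1185202349 / 5117952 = 231.58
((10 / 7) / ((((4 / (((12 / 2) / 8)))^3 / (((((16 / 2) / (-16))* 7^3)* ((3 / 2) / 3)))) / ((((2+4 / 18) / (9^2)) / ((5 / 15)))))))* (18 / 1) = -1225 / 1024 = -1.20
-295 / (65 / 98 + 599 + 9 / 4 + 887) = -57820 / 291827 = -0.20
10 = 10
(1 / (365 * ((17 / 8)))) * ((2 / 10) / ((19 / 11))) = 88 / 589475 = 0.00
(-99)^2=9801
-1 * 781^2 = -609961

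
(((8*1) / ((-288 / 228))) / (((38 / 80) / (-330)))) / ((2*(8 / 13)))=3575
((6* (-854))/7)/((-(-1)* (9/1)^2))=-244/27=-9.04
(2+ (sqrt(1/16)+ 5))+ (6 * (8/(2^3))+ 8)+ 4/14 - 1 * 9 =351/28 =12.54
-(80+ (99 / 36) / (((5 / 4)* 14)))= -5611 / 70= -80.16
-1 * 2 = -2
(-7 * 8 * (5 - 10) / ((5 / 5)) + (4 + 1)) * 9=2565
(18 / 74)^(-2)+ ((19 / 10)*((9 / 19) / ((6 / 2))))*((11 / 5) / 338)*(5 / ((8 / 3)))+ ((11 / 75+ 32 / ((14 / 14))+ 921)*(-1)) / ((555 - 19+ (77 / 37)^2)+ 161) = 81728283165923 / 5257244023200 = 15.55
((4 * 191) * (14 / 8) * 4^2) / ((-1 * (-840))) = 382 / 15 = 25.47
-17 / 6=-2.83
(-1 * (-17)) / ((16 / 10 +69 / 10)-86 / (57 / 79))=-1938 / 12619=-0.15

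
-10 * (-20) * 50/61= 10000/61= 163.93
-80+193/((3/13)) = 756.33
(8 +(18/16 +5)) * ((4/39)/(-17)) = -113/1326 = -0.09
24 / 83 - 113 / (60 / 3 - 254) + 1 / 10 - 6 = -248987 / 48555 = -5.13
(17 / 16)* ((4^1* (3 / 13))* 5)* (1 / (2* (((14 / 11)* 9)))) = 0.21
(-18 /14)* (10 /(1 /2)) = -180 /7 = -25.71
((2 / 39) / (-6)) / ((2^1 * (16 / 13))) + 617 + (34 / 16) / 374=1954663 / 3168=617.00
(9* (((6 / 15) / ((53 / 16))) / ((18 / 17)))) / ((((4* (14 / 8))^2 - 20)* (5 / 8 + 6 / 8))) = 2176 / 84535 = 0.03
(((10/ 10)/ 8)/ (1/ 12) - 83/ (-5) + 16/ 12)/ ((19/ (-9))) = -1749/ 190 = -9.21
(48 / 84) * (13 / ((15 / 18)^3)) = 11232 / 875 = 12.84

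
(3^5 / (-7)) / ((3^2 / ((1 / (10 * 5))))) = -0.08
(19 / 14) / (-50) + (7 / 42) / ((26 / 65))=0.39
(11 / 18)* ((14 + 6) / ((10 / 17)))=187 / 9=20.78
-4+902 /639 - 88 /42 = -20950 /4473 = -4.68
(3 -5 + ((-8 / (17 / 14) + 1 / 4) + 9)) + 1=1.66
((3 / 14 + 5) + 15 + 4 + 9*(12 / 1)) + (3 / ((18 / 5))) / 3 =8347 / 63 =132.49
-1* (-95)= 95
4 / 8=1 / 2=0.50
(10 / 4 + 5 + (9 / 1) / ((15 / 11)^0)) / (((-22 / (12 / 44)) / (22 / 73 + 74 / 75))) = -5289 / 20075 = -0.26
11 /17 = 0.65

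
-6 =-6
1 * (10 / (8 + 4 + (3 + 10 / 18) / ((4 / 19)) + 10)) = 9 / 35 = 0.26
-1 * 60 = -60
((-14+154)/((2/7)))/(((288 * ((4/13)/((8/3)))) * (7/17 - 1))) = -10829/432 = -25.07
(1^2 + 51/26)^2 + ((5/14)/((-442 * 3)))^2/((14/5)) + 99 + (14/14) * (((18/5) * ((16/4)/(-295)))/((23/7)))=107.76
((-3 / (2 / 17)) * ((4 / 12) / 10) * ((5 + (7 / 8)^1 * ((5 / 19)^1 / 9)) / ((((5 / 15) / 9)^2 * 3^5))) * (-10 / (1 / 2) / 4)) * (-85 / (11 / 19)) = -903125 / 96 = -9407.55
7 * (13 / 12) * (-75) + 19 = -2199 / 4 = -549.75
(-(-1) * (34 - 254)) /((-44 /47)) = 235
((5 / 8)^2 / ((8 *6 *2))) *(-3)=-25 / 2048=-0.01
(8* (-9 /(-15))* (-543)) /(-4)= 651.60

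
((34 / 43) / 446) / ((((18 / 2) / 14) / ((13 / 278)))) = 1547 / 11995839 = 0.00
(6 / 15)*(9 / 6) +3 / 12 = 17 / 20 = 0.85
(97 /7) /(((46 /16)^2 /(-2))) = -12416 /3703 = -3.35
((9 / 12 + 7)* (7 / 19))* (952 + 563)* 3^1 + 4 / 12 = 2958871 / 228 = 12977.50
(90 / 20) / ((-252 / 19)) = -19 / 56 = -0.34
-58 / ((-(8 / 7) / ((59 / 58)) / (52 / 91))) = 59 / 2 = 29.50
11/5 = 2.20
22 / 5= 4.40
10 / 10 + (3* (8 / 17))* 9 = 233 / 17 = 13.71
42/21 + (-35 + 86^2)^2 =54184323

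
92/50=46/25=1.84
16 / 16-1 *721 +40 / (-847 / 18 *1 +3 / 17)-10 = -2096818 / 2869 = -730.85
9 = 9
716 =716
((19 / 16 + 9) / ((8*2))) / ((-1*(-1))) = 163 / 256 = 0.64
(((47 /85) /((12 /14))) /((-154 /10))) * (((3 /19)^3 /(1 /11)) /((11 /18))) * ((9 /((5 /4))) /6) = -22842 /6413165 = -0.00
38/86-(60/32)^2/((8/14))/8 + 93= 8161139/88064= 92.67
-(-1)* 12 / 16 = 3 / 4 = 0.75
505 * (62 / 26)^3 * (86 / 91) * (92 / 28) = 29757931990 / 1399489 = 21263.43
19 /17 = 1.12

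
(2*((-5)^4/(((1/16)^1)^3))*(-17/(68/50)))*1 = -64000000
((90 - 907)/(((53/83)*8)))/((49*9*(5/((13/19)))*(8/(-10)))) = 46397/747936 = 0.06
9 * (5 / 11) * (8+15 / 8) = 3555 / 88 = 40.40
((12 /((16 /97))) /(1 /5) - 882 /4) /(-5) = -573 /20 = -28.65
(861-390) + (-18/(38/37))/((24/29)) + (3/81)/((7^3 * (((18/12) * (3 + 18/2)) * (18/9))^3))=3692836122715/8209543104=449.82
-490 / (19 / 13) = -6370 / 19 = -335.26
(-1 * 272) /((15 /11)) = -2992 /15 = -199.47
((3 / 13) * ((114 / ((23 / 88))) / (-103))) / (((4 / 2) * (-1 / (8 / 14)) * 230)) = 30096 / 24791585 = 0.00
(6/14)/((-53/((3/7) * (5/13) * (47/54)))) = -235/202566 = -0.00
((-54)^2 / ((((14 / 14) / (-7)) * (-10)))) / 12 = 1701 / 10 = 170.10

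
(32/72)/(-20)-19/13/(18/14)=-226/195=-1.16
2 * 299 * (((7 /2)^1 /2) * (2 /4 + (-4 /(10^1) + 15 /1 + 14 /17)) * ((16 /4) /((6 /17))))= 5665751 /30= 188858.37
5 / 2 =2.50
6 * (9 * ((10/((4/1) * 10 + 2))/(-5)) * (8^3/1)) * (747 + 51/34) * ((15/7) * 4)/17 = -413890560/833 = -496867.42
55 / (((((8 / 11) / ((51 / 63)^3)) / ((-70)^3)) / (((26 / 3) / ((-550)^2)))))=-63869 / 162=-394.25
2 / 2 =1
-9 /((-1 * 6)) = 3 /2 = 1.50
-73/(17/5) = -365/17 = -21.47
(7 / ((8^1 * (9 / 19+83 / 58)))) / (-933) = -3857 / 7833468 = -0.00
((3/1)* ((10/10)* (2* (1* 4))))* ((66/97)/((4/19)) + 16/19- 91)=-3844908/1843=-2086.22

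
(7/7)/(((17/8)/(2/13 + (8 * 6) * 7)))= 34960/221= 158.19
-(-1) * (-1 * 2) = -2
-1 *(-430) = 430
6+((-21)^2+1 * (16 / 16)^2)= 448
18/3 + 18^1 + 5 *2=34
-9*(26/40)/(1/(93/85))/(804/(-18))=32643/227800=0.14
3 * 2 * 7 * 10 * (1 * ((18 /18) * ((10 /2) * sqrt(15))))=2100 * sqrt(15)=8133.27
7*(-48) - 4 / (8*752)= -505345 / 1504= -336.00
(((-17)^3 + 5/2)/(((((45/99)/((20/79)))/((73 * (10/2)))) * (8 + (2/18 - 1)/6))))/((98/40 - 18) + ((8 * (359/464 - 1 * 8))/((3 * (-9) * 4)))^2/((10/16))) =13054448960298900/1549603462063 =8424.38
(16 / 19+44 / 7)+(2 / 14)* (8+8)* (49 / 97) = 106852 / 12901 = 8.28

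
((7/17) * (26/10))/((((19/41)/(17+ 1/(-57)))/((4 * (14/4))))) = 549.26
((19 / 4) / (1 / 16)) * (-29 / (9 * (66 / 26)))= -28652 / 297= -96.47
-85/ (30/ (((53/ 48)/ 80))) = -901/ 23040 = -0.04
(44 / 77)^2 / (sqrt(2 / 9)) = 24 * sqrt(2) / 49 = 0.69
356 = 356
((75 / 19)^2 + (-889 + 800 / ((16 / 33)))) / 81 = 280346 / 29241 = 9.59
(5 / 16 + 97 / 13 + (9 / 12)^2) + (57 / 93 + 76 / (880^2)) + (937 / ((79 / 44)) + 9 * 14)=4048422355903 / 6163643200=656.82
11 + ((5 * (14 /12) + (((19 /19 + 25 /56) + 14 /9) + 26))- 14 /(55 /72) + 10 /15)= 781003 /27720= 28.17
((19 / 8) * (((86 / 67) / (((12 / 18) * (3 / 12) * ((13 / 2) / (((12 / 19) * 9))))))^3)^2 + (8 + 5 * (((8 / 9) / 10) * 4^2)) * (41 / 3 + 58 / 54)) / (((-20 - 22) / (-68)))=359211.03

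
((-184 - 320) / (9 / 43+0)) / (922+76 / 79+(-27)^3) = 190232 / 1482043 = 0.13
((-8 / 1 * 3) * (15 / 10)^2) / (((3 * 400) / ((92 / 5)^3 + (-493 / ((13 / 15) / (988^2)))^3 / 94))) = 12038120476560455692386826872 / 146875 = 81961671329773315352420.95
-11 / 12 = -0.92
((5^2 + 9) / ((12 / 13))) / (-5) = -221 / 30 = -7.37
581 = 581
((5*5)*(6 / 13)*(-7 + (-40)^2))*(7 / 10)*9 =1505385 / 13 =115798.85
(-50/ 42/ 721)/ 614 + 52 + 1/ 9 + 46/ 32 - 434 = -84885468365/ 223117776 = -380.45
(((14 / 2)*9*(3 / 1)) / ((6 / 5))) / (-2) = -315 / 4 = -78.75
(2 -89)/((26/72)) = -3132/13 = -240.92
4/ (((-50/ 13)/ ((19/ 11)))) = -494/ 275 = -1.80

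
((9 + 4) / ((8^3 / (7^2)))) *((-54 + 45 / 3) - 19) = -18473 / 256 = -72.16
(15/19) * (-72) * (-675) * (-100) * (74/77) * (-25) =134865000000/1463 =92183868.76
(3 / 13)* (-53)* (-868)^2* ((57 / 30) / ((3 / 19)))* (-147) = 1059521712312 / 65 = 16300334035.57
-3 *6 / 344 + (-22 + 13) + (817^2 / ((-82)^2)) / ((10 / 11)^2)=3211213567 / 28913200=111.06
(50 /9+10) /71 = 140 /639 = 0.22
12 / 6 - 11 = -9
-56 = -56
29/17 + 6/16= 283/136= 2.08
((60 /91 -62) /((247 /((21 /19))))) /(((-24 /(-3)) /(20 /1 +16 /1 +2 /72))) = -3619927 /2928432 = -1.24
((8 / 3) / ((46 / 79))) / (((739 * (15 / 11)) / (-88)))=-305888 / 764865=-0.40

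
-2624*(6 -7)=2624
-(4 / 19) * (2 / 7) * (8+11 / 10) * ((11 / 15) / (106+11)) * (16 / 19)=-704 / 243675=-0.00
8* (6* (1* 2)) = 96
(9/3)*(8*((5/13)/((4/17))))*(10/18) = 850/39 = 21.79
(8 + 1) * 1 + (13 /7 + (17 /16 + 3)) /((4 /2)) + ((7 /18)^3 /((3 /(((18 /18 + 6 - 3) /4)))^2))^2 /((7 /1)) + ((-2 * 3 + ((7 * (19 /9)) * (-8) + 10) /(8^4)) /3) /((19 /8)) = 16289307474673 /1465654756608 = 11.11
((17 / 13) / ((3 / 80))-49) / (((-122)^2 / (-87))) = 15979 / 193492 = 0.08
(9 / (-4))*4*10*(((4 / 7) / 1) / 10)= -36 / 7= -5.14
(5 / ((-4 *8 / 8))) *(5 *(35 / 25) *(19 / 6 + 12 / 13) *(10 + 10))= -55825 / 78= -715.71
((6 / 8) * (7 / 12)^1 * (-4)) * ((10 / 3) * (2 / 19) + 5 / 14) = -565 / 456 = -1.24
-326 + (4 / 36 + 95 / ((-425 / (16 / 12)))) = -249533 / 765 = -326.19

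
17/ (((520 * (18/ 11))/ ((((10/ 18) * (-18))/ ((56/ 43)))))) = -8041/ 52416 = -0.15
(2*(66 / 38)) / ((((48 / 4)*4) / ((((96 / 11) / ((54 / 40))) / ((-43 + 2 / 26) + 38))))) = -65 / 684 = -0.10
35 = 35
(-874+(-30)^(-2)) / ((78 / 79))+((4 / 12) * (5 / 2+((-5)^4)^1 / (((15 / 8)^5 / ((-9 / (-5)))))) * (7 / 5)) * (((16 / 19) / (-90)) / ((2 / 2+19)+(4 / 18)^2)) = -856007446891 / 967005000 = -885.22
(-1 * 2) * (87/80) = -87/40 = -2.18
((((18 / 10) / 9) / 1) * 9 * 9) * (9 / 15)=243 / 25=9.72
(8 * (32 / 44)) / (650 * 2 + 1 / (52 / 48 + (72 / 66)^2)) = 13204 / 2951267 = 0.00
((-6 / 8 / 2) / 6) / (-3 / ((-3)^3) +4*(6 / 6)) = -0.02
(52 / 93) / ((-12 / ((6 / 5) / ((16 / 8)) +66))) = -481 / 155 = -3.10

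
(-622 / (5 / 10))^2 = 1547536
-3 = -3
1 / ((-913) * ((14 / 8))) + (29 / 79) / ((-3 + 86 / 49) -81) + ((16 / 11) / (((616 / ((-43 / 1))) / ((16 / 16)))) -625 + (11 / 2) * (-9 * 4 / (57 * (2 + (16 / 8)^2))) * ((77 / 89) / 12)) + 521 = -3378647730783883 / 32440718026860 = -104.15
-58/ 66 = -29/ 33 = -0.88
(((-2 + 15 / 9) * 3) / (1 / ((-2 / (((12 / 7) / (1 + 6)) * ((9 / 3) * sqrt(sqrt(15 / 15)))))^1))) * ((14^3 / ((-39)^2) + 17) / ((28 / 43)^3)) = 2273979707 / 12265344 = 185.40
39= 39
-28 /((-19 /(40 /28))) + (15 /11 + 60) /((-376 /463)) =-5772535 /78584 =-73.46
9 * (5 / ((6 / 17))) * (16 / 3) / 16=85 / 2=42.50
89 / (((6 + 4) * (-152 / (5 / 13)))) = -89 / 3952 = -0.02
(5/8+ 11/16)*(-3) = -63/16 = -3.94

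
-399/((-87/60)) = 7980/29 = 275.17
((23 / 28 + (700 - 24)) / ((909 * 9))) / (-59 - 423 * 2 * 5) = -6317 / 327490884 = -0.00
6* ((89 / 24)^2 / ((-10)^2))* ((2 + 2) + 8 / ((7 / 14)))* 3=7921 / 160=49.51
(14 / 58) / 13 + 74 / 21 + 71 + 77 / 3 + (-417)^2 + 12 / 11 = 173990.30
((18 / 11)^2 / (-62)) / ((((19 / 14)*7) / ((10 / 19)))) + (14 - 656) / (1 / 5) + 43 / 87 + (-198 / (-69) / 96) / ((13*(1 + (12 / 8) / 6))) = -2261064415896233 / 704489788860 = -3209.51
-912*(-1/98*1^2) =456/49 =9.31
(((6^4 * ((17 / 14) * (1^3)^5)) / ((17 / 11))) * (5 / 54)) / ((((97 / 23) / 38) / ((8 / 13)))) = 4614720 / 8827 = 522.80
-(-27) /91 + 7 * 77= 49076 /91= 539.30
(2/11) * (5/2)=5/11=0.45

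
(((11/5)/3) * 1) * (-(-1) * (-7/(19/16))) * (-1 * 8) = 34.58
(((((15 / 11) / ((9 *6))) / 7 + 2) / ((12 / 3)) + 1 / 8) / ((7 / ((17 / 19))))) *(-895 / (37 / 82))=-1082319025 / 6820506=-158.69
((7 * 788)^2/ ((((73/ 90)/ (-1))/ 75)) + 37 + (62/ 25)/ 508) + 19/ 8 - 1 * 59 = -5216581627579623/ 1854200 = -2813386704.55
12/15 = 4/5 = 0.80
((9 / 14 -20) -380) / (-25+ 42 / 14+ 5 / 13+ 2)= 20.36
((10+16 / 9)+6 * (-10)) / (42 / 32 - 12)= 6944 / 1539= 4.51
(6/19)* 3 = 18/19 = 0.95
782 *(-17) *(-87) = 1156578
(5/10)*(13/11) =13/22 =0.59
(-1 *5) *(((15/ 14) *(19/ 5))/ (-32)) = 285/ 448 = 0.64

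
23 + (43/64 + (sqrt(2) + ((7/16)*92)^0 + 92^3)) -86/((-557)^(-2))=-25902699.91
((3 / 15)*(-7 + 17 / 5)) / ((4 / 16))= -72 / 25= -2.88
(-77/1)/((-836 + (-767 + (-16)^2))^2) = -0.00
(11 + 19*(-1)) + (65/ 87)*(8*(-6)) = -43.86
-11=-11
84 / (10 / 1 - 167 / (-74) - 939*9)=-6216 / 624467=-0.01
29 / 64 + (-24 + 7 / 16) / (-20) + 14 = 2501 / 160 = 15.63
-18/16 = -9/8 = -1.12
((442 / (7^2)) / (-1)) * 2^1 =-884 / 49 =-18.04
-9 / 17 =-0.53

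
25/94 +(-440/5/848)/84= 110783/418488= 0.26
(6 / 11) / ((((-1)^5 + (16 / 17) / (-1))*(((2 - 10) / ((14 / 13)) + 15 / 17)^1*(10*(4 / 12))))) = 6069 / 471295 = 0.01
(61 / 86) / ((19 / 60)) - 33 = -25131 / 817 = -30.76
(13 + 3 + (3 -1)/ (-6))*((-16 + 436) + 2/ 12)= 118487/ 18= 6582.61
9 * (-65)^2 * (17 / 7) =646425 / 7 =92346.43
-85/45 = -17/9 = -1.89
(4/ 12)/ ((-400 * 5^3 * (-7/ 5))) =1/ 210000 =0.00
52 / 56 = 13 / 14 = 0.93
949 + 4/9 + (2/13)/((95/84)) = 10554587/11115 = 949.58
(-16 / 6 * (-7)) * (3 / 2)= 28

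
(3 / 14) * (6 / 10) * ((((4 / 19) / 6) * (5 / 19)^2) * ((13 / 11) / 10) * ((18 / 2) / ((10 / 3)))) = 1053 / 10562860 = 0.00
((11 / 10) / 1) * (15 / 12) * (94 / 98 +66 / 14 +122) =8602 / 49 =175.55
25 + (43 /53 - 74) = -2554 /53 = -48.19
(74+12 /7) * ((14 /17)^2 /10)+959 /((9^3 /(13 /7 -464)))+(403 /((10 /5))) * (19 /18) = -390.12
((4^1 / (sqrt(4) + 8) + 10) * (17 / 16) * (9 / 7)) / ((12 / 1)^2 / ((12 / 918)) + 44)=1989 / 1548400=0.00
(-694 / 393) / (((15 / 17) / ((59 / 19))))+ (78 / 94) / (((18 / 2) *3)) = -32554069 / 5264235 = -6.18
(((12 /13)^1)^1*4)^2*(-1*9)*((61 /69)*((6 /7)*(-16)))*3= 121430016 /27209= 4462.86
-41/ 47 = -0.87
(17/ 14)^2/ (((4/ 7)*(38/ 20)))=1445/ 1064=1.36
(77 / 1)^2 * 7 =41503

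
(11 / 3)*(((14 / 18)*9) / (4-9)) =-77 / 15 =-5.13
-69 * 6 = -414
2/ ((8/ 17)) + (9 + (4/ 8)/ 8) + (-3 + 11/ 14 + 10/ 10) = 1355/ 112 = 12.10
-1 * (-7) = 7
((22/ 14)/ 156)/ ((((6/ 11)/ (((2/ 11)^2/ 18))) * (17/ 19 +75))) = 19/ 42515928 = 0.00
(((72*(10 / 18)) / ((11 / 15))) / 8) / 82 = 75 / 902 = 0.08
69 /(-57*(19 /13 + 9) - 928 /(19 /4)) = -0.09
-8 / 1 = -8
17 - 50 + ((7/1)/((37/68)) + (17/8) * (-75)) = -53135/296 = -179.51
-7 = -7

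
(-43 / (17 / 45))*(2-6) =7740 / 17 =455.29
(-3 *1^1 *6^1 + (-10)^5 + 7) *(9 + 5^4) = -63406974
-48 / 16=-3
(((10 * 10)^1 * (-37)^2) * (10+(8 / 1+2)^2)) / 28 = 3764750 / 7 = 537821.43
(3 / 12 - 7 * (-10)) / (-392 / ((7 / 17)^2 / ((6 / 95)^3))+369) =240922375 / 1263487932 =0.19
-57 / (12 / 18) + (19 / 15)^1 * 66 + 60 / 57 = -161 / 190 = -0.85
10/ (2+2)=2.50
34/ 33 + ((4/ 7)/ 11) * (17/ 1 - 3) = 58/ 33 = 1.76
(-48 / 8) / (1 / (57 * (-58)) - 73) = 19836 / 241339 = 0.08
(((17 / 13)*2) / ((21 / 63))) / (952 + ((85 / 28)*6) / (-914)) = 76776 / 9315293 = 0.01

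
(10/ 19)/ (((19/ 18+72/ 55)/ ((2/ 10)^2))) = 396/ 44479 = 0.01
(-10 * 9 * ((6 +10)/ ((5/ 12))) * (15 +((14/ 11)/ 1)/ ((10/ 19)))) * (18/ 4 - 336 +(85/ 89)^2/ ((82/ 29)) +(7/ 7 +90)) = 14458016.72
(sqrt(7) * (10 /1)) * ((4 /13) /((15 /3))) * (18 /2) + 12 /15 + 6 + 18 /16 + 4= 477 /40 + 72 * sqrt(7) /13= 26.58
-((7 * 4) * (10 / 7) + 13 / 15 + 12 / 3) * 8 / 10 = -2692 / 75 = -35.89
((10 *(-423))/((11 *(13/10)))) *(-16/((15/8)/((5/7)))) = 1804800/1001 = 1803.00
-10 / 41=-0.24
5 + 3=8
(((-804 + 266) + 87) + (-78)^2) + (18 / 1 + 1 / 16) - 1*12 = 90225 / 16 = 5639.06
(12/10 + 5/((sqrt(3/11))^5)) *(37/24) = 37/20 + 22385 *sqrt(33)/648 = 200.29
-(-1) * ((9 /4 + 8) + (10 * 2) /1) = 121 /4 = 30.25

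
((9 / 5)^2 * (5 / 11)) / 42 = 27 / 770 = 0.04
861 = 861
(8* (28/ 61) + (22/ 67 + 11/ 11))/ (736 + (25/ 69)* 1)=1410153/ 207656383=0.01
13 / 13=1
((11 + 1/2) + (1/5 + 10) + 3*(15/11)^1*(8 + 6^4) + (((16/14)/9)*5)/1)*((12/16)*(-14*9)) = -506225.20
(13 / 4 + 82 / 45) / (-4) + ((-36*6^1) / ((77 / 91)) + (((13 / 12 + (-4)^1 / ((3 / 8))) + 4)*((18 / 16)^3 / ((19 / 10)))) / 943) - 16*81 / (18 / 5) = -5599321239539 / 9081768960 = -616.55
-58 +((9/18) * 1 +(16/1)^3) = 8077/2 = 4038.50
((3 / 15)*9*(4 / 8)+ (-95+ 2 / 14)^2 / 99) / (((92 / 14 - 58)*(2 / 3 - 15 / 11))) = 4452619 / 1738800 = 2.56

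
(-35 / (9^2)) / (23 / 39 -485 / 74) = 4810 / 66393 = 0.07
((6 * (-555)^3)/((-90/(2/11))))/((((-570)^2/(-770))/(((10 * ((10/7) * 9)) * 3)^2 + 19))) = -1846537639715/2527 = -730723244.84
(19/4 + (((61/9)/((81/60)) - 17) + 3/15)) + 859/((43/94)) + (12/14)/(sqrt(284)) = 3 * sqrt(71)/497 + 390956551/208980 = 1870.84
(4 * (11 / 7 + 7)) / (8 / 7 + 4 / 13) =260 / 11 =23.64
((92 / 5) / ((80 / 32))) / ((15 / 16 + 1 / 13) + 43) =38272 / 228875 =0.17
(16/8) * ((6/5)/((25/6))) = 72/125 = 0.58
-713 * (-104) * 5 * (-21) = -7785960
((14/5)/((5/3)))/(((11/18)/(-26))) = -19656/275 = -71.48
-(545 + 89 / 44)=-24069 / 44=-547.02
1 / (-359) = -1 / 359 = -0.00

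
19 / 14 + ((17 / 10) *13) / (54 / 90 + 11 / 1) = 2649 / 812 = 3.26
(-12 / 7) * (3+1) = -48 / 7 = -6.86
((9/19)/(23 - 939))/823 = -9/14323492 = -0.00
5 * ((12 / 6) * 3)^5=38880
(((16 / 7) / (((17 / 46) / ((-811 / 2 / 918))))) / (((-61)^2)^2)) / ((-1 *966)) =3244 / 15881747306481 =0.00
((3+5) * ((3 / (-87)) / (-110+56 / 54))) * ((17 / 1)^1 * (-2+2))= 0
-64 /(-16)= 4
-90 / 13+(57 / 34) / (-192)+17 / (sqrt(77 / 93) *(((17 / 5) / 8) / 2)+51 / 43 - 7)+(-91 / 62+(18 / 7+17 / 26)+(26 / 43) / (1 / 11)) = -14225442106567100791 / 9808277549257043584 - 42748880 *sqrt(7161) / 37158854203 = -1.55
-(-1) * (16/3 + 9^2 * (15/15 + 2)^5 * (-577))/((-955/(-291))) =-3304911929/955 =-3460640.76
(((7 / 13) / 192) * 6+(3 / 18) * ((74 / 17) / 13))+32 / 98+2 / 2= 1454549 / 1039584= 1.40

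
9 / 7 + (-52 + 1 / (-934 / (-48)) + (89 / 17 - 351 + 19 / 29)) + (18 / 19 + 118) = -8476583448 / 30620723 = -276.83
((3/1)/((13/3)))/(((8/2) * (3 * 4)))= 3/208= 0.01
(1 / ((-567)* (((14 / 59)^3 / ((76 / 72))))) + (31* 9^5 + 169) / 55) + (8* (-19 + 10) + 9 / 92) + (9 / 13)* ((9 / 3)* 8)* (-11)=15212049109045463 / 460546566480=33030.43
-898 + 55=-843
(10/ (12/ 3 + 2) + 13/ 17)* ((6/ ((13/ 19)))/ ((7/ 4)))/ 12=4712/ 4641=1.02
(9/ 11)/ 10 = 9/ 110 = 0.08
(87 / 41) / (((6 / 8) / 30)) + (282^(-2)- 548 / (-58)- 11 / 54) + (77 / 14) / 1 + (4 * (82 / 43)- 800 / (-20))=1796084144945 / 12197470644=147.25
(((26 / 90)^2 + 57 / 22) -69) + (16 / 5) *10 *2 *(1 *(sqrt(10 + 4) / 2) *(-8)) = -1024.19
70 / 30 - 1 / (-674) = 4721 / 2022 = 2.33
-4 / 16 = -1 / 4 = -0.25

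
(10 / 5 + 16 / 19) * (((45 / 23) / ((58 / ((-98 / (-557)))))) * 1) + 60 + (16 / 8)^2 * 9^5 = 1667698383486 / 7058861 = 236256.02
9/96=3/32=0.09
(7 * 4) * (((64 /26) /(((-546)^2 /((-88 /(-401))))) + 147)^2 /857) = 13047301838634305310916 /18480291611381424279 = 706.01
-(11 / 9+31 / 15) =-148 / 45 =-3.29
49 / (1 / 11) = 539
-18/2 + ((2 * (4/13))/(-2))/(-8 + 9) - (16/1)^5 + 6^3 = -13628801/13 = -1048369.31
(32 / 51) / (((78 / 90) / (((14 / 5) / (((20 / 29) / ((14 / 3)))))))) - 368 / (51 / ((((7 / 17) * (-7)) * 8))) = 10149664 / 56355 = 180.10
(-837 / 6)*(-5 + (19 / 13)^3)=575577 / 2197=261.98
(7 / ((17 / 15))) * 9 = 945 / 17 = 55.59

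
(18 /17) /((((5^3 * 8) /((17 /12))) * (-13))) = -3 /26000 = -0.00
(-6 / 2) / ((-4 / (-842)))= -1263 / 2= -631.50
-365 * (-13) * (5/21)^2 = 118625/441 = 268.99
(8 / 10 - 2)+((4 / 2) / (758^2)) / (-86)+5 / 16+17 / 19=67941813 / 9388375760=0.01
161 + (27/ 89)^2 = 1276010/ 7921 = 161.09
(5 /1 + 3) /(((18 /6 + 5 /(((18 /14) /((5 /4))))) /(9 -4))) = 1440 /283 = 5.09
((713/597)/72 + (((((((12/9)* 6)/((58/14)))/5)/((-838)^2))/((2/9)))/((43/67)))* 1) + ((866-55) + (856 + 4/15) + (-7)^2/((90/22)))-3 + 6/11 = 1676.81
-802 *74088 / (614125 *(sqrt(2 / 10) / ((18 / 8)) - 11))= 2139068736 *sqrt(5) / 30085369625 + 52941951216 / 6017073925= 8.96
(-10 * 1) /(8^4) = -5 /2048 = -0.00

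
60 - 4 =56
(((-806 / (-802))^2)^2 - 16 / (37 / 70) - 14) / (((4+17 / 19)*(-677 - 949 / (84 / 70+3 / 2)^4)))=6055173676352132631 / 476171758716296048273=0.01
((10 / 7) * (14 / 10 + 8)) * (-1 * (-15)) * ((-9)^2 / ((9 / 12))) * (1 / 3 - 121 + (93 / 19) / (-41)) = -2627614.25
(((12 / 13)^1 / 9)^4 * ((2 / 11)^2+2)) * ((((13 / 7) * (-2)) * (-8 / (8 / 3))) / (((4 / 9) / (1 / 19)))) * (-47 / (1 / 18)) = -8879616 / 35356321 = -0.25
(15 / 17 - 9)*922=-127236 / 17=-7484.47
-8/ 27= -0.30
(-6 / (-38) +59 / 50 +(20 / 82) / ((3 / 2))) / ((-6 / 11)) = -1928663 / 701100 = -2.75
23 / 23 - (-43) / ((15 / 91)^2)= 356308 / 225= 1583.59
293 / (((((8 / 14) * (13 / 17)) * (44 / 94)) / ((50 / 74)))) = 40968725 / 42328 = 967.89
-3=-3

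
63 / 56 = 9 / 8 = 1.12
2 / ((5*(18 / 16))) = 0.36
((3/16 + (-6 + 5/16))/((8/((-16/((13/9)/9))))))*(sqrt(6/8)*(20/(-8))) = -4455*sqrt(3)/52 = -148.39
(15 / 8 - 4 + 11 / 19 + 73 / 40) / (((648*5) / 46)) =1219 / 307800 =0.00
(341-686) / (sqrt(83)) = -345 * sqrt(83) / 83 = -37.87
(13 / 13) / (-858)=-0.00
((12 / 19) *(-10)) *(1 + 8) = -56.84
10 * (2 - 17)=-150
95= 95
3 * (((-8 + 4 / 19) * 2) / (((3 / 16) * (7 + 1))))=-592 / 19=-31.16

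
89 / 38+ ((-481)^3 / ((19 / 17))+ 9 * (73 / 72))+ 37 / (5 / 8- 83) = -9973773561339 / 100168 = -99570457.25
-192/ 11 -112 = -1424/ 11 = -129.45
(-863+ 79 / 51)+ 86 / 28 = -612883 / 714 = -858.38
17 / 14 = 1.21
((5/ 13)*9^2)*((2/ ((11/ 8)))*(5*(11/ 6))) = 5400/ 13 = 415.38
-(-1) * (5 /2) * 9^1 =45 /2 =22.50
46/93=0.49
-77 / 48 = -1.60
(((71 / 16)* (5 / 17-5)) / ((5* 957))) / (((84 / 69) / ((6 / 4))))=-0.01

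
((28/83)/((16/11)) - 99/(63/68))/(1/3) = -743391/2324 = -319.88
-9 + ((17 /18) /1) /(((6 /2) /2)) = -226 /27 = -8.37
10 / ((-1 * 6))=-5 / 3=-1.67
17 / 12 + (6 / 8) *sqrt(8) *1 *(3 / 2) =17 / 12 + 9 *sqrt(2) / 4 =4.60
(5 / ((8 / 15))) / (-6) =-25 / 16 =-1.56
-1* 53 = -53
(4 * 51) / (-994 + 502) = -17 / 41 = -0.41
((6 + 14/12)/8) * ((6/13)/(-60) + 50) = 279457/6240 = 44.78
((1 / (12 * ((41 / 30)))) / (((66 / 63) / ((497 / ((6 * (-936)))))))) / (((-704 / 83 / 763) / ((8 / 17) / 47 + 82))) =12030660476555 / 316599748608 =38.00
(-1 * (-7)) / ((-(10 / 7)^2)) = -343 / 100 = -3.43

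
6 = 6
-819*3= -2457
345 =345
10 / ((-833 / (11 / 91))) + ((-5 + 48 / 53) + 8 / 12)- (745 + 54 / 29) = -262247504768 / 349527633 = -750.29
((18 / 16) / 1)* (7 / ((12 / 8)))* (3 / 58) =63 / 232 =0.27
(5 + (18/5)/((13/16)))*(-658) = -403354/65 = -6205.45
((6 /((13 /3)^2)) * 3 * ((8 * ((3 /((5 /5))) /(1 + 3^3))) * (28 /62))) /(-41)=-1944 /214799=-0.01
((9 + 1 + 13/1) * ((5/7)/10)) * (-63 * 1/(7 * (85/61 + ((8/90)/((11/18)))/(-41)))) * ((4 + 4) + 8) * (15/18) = -63275300/446103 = -141.84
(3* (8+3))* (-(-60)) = 1980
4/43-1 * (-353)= 353.09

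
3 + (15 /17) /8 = 423 /136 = 3.11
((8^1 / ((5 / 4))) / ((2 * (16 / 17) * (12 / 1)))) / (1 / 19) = 5.38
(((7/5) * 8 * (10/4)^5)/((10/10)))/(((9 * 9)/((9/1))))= 4375/36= 121.53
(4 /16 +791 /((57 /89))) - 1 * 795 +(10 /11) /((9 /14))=3323609 /7524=441.73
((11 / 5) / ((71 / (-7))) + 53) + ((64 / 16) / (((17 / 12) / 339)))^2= 916239.58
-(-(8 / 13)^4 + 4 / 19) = -36420 / 542659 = -0.07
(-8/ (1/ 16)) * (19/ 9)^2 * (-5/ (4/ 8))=462080/ 81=5704.69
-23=-23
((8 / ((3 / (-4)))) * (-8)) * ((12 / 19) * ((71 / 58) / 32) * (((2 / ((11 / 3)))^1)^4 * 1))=0.18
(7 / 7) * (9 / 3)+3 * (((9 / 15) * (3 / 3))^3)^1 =456 / 125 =3.65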